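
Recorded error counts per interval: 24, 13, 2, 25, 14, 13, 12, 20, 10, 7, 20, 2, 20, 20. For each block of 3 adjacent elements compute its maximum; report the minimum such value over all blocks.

[24, 13, 2] → max 24
[13, 2, 25] → max 25
[2, 25, 14] → max 25
[25, 14, 13] → max 25
[14, 13, 12] → max 14
[13, 12, 20] → max 20
[12, 20, 10] → max 20
[20, 10, 7] → max 20
[10, 7, 20] → max 20
[7, 20, 2] → max 20
[20, 2, 20] → max 20
[2, 20, 20] → max 20
Minimum of these is 14.

14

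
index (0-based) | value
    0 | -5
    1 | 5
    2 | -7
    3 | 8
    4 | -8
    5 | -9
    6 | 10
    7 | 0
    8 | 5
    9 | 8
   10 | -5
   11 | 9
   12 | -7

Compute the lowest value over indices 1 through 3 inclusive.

Elements at indices 1..3: 5, -7, 8
min(5, -7, 8) = -7

-7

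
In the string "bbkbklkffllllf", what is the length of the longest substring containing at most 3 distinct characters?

10

[b] 1 distinct, len 1
[b, b] 1 distinct, len 2
[b, b, k] 2 distinct, len 3
[b, b, k, b] 2 distinct, len 4
[b, b, k, b, k] 2 distinct, len 5
[b, b, k, b, k, l] 3 distinct, len 6
[b, b, k, b, k, l, k] 3 distinct, len 7
[k, l, k, f] 3 distinct, len 4
[k, l, k, f, f] 3 distinct, len 5
[k, l, k, f, f, l] 3 distinct, len 6
[k, l, k, f, f, l, l] 3 distinct, len 7
[k, l, k, f, f, l, l, l] 3 distinct, len 8
[k, l, k, f, f, l, l, l, l] 3 distinct, len 9
[k, l, k, f, f, l, l, l, l, f] 3 distinct, len 10
Longest length with ≤3 distinct: 10.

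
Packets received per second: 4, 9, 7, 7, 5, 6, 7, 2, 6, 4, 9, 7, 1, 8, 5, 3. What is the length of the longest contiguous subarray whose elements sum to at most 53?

[4] sum 4 len 1
[4, 9] sum 13 len 2
[4, 9, 7] sum 20 len 3
[4, 9, 7, 7] sum 27 len 4
[4, 9, 7, 7, 5] sum 32 len 5
[4, 9, 7, 7, 5, 6] sum 38 len 6
[4, 9, 7, 7, 5, 6, 7] sum 45 len 7
[4, 9, 7, 7, 5, 6, 7, 2] sum 47 len 8
[4, 9, 7, 7, 5, 6, 7, 2, 6] sum 53 len 9
[9, 7, 7, 5, 6, 7, 2, 6, 4] sum 53 len 9
[7, 7, 5, 6, 7, 2, 6, 4, 9] sum 53 len 9
[7, 5, 6, 7, 2, 6, 4, 9, 7] sum 53 len 9
[5, 6, 7, 2, 6, 4, 9, 7, 1] sum 47 len 9
[6, 7, 2, 6, 4, 9, 7, 1, 8] sum 50 len 9
[7, 2, 6, 4, 9, 7, 1, 8, 5] sum 49 len 9
[7, 2, 6, 4, 9, 7, 1, 8, 5, 3] sum 52 len 10
Longest length seen: 10.

10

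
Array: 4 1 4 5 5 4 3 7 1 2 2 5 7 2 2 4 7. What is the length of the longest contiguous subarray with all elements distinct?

[4] len 1
[4, 1] len 2
[1, 4] len 2
[1, 4, 5] len 3
[5] len 1
[5, 4] len 2
[5, 4, 3] len 3
[5, 4, 3, 7] len 4
[5, 4, 3, 7, 1] len 5
[5, 4, 3, 7, 1, 2] len 6
[2] len 1
[2, 5] len 2
[2, 5, 7] len 3
[5, 7, 2] len 3
[2] len 1
[2, 4] len 2
[2, 4, 7] len 3
Longest all-distinct length: 6.

6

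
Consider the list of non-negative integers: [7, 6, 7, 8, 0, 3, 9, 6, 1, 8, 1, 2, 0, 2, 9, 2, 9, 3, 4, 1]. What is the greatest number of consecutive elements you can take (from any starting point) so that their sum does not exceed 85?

add 7: [7] sum 7, len 1
add 6: [7, 6] sum 13, len 2
add 7: [7, 6, 7] sum 20, len 3
add 8: [7, 6, 7, 8] sum 28, len 4
add 0: [7, 6, 7, 8, 0] sum 28, len 5
add 3: [7, 6, 7, 8, 0, 3] sum 31, len 6
add 9: [7, 6, 7, 8, 0, 3, 9] sum 40, len 7
add 6: [7, 6, 7, 8, 0, 3, 9, 6] sum 46, len 8
add 1: [7, 6, 7, 8, 0, 3, 9, 6, 1] sum 47, len 9
add 8: [7, 6, 7, 8, 0, 3, 9, 6, 1, 8] sum 55, len 10
add 1: [7, 6, 7, 8, 0, 3, 9, 6, 1, 8, 1] sum 56, len 11
add 2: [7, 6, 7, 8, 0, 3, 9, 6, 1, 8, 1, 2] sum 58, len 12
add 0: [7, 6, 7, 8, 0, 3, 9, 6, 1, 8, 1, 2, 0] sum 58, len 13
add 2: [7, 6, 7, 8, 0, 3, 9, 6, 1, 8, 1, 2, 0, 2] sum 60, len 14
add 9: [7, 6, 7, 8, 0, 3, 9, 6, 1, 8, 1, 2, 0, 2, 9] sum 69, len 15
add 2: [7, 6, 7, 8, 0, 3, 9, 6, 1, 8, 1, 2, 0, 2, 9, 2] sum 71, len 16
add 9: [7, 6, 7, 8, 0, 3, 9, 6, 1, 8, 1, 2, 0, 2, 9, 2, 9] sum 80, len 17
add 3: [7, 6, 7, 8, 0, 3, 9, 6, 1, 8, 1, 2, 0, 2, 9, 2, 9, 3] sum 83, len 18
add 4: [6, 7, 8, 0, 3, 9, 6, 1, 8, 1, 2, 0, 2, 9, 2, 9, 3, 4] sum 80, len 18
add 1: [6, 7, 8, 0, 3, 9, 6, 1, 8, 1, 2, 0, 2, 9, 2, 9, 3, 4, 1] sum 81, len 19
Longest length seen: 19.

19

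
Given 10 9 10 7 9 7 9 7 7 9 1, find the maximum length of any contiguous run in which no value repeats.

3

add 10: [10] len 1
add 9: [10, 9] len 2
add 10 (repeat 10, move left end past it): [9, 10] len 2
add 7: [9, 10, 7] len 3
add 9 (repeat 9, move left end past it): [10, 7, 9] len 3
add 7 (repeat 7, move left end past it): [9, 7] len 2
add 9 (repeat 9, move left end past it): [7, 9] len 2
add 7 (repeat 7, move left end past it): [9, 7] len 2
add 7 (repeat 7, move left end past it): [7] len 1
add 9: [7, 9] len 2
add 1: [7, 9, 1] len 3
Longest all-distinct length: 3.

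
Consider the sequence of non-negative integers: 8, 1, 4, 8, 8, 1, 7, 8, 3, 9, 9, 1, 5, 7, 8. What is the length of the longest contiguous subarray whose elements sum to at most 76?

Extend to the right; shrink from the left whenever the sum exceeds 76:
add 8: [8] sum 8, len 1
add 1: [8, 1] sum 9, len 2
add 4: [8, 1, 4] sum 13, len 3
add 8: [8, 1, 4, 8] sum 21, len 4
add 8: [8, 1, 4, 8, 8] sum 29, len 5
add 1: [8, 1, 4, 8, 8, 1] sum 30, len 6
add 7: [8, 1, 4, 8, 8, 1, 7] sum 37, len 7
add 8: [8, 1, 4, 8, 8, 1, 7, 8] sum 45, len 8
add 3: [8, 1, 4, 8, 8, 1, 7, 8, 3] sum 48, len 9
add 9: [8, 1, 4, 8, 8, 1, 7, 8, 3, 9] sum 57, len 10
add 9: [8, 1, 4, 8, 8, 1, 7, 8, 3, 9, 9] sum 66, len 11
add 1: [8, 1, 4, 8, 8, 1, 7, 8, 3, 9, 9, 1] sum 67, len 12
add 5: [8, 1, 4, 8, 8, 1, 7, 8, 3, 9, 9, 1, 5] sum 72, len 13
add 7: [1, 4, 8, 8, 1, 7, 8, 3, 9, 9, 1, 5, 7] sum 71, len 13
add 8: [8, 8, 1, 7, 8, 3, 9, 9, 1, 5, 7, 8] sum 74, len 12
Longest length seen: 13.

13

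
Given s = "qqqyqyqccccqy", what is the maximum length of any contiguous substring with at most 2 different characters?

add q: window [q] (1 distinct), len 1
add q: window [q, q] (1 distinct), len 2
add q: window [q, q, q] (1 distinct), len 3
add y: window [q, q, q, y] (2 distinct), len 4
add q: window [q, q, q, y, q] (2 distinct), len 5
add y: window [q, q, q, y, q, y] (2 distinct), len 6
add q: window [q, q, q, y, q, y, q] (2 distinct), len 7
add c: window [q, c] (2 distinct), len 2
add c: window [q, c, c] (2 distinct), len 3
add c: window [q, c, c, c] (2 distinct), len 4
add c: window [q, c, c, c, c] (2 distinct), len 5
add q: window [q, c, c, c, c, q] (2 distinct), len 6
add y: window [q, y] (2 distinct), len 2
Longest length with ≤2 distinct: 7.

7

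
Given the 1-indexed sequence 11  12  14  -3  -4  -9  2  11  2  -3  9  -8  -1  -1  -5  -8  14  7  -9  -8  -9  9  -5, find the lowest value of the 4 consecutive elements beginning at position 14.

-8

Elements at indices 14..17: -1, -5, -8, 14
min(-1, -5, -8, 14) = -8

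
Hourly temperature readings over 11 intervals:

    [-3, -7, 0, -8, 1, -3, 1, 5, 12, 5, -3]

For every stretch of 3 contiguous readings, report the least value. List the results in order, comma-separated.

-7, -8, -8, -8, -3, -3, 1, 5, -3

Sliding a size-3 window across the 11 values:
[-3, -7, 0] → min -7
[-7, 0, -8] → min -8
[0, -8, 1] → min -8
[-8, 1, -3] → min -8
[1, -3, 1] → min -3
[-3, 1, 5] → min -3
[1, 5, 12] → min 1
[5, 12, 5] → min 5
[12, 5, -3] → min -3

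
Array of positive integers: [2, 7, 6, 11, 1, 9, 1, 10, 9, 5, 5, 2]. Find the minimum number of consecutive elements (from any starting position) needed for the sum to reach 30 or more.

add 2: running sum 2 < 30
add 7: running sum 9 < 30
add 6: running sum 15 < 30
add 11: running sum 26 < 30
add 1: running sum 27 < 30
end 5: [7, 6, 11, 1, 9] sum 34, len 5
end 6: [7, 6, 11, 1, 9, 1] sum 35, len 6
end 7: [11, 1, 9, 1, 10] sum 32, len 5
end 8: [1, 9, 1, 10, 9] sum 30, len 5
end 9: [9, 1, 10, 9, 5] sum 34, len 5
end 10: [1, 10, 9, 5, 5] sum 30, len 5
end 11: [10, 9, 5, 5, 2] sum 31, len 5
Shortest qualifying length: 5.

5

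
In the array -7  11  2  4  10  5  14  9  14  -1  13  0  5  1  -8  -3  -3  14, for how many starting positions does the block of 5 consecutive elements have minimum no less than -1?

-7 11 2 4 10 → min -7
11 2 4 10 5 → min 2  ≥ -1 ✓
2 4 10 5 14 → min 2  ≥ -1 ✓
4 10 5 14 9 → min 4  ≥ -1 ✓
10 5 14 9 14 → min 5  ≥ -1 ✓
5 14 9 14 -1 → min -1  ≥ -1 ✓
14 9 14 -1 13 → min -1  ≥ -1 ✓
9 14 -1 13 0 → min -1  ≥ -1 ✓
14 -1 13 0 5 → min -1  ≥ -1 ✓
-1 13 0 5 1 → min -1  ≥ -1 ✓
13 0 5 1 -8 → min -8
0 5 1 -8 -3 → min -8
5 1 -8 -3 -3 → min -8
1 -8 -3 -3 14 → min -8
9 windows satisfy the condition.

9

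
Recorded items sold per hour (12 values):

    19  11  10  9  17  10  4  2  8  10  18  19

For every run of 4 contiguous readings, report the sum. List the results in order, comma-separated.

49, 47, 46, 40, 33, 24, 24, 38, 55

Sliding a size-4 window across the 12 values:
(19, 11, 10, 9) → sum 49
(11, 10, 9, 17) → sum 47
(10, 9, 17, 10) → sum 46
(9, 17, 10, 4) → sum 40
(17, 10, 4, 2) → sum 33
(10, 4, 2, 8) → sum 24
(4, 2, 8, 10) → sum 24
(2, 8, 10, 18) → sum 38
(8, 10, 18, 19) → sum 55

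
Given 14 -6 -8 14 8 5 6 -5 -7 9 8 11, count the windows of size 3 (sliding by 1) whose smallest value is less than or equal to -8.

3

(14, -6, -8) → min -8  ≤ -8 ✓
(-6, -8, 14) → min -8  ≤ -8 ✓
(-8, 14, 8) → min -8  ≤ -8 ✓
(14, 8, 5) → min 5
(8, 5, 6) → min 5
(5, 6, -5) → min -5
(6, -5, -7) → min -7
(-5, -7, 9) → min -7
(-7, 9, 8) → min -7
(9, 8, 11) → min 8
3 windows satisfy the condition.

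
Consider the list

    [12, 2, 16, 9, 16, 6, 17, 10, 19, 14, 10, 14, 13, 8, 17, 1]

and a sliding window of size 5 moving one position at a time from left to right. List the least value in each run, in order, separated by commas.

12 2 16 9 16 → min 2
2 16 9 16 6 → min 2
16 9 16 6 17 → min 6
9 16 6 17 10 → min 6
16 6 17 10 19 → min 6
6 17 10 19 14 → min 6
17 10 19 14 10 → min 10
10 19 14 10 14 → min 10
19 14 10 14 13 → min 10
14 10 14 13 8 → min 8
10 14 13 8 17 → min 8
14 13 8 17 1 → min 1

2, 2, 6, 6, 6, 6, 10, 10, 10, 8, 8, 1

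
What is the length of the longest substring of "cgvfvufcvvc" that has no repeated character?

add c: [c] len 1
add g: [c, g] len 2
add v: [c, g, v] len 3
add f: [c, g, v, f] len 4
add v (repeat v, move left end past it): [f, v] len 2
add u: [f, v, u] len 3
add f (repeat f, move left end past it): [v, u, f] len 3
add c: [v, u, f, c] len 4
add v (repeat v, move left end past it): [u, f, c, v] len 4
add v (repeat v, move left end past it): [v] len 1
add c: [v, c] len 2
Longest all-distinct length: 4.

4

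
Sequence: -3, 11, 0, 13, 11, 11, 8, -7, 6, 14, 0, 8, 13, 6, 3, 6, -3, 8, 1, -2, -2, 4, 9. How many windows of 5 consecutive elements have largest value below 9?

[-3, 11, 0, 13, 11] → max 13
[11, 0, 13, 11, 11] → max 13
[0, 13, 11, 11, 8] → max 13
[13, 11, 11, 8, -7] → max 13
[11, 11, 8, -7, 6] → max 11
[11, 8, -7, 6, 14] → max 14
[8, -7, 6, 14, 0] → max 14
[-7, 6, 14, 0, 8] → max 14
[6, 14, 0, 8, 13] → max 14
[14, 0, 8, 13, 6] → max 14
[0, 8, 13, 6, 3] → max 13
[8, 13, 6, 3, 6] → max 13
[13, 6, 3, 6, -3] → max 13
[6, 3, 6, -3, 8] → max 8  < 9 ✓
[3, 6, -3, 8, 1] → max 8  < 9 ✓
[6, -3, 8, 1, -2] → max 8  < 9 ✓
[-3, 8, 1, -2, -2] → max 8  < 9 ✓
[8, 1, -2, -2, 4] → max 8  < 9 ✓
[1, -2, -2, 4, 9] → max 9
5 windows satisfy the condition.

5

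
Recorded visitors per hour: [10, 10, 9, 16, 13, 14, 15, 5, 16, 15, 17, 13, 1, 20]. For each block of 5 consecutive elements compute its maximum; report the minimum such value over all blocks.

16

10 10 9 16 13 → max 16
10 9 16 13 14 → max 16
9 16 13 14 15 → max 16
16 13 14 15 5 → max 16
13 14 15 5 16 → max 16
14 15 5 16 15 → max 16
15 5 16 15 17 → max 17
5 16 15 17 13 → max 17
16 15 17 13 1 → max 17
15 17 13 1 20 → max 20
Minimum of these is 16.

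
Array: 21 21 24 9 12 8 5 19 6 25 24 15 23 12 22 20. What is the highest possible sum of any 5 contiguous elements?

[21, 21, 24, 9, 12] → sum 87
[21, 24, 9, 12, 8] → sum 74
[24, 9, 12, 8, 5] → sum 58
[9, 12, 8, 5, 19] → sum 53
[12, 8, 5, 19, 6] → sum 50
[8, 5, 19, 6, 25] → sum 63
[5, 19, 6, 25, 24] → sum 79
[19, 6, 25, 24, 15] → sum 89
[6, 25, 24, 15, 23] → sum 93
[25, 24, 15, 23, 12] → sum 99
[24, 15, 23, 12, 22] → sum 96
[15, 23, 12, 22, 20] → sum 92
Highest of these is 99.

99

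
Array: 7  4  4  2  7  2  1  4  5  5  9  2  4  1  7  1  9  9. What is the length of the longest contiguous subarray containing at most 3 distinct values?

6

Extend right; when distinct count exceeds 3, shrink from the left:
[7] 1 distinct, len 1
[7, 4] 2 distinct, len 2
[7, 4, 4] 2 distinct, len 3
[7, 4, 4, 2] 3 distinct, len 4
[7, 4, 4, 2, 7] 3 distinct, len 5
[7, 4, 4, 2, 7, 2] 3 distinct, len 6
[2, 7, 2, 1] 3 distinct, len 4
[2, 1, 4] 3 distinct, len 3
[1, 4, 5] 3 distinct, len 3
[1, 4, 5, 5] 3 distinct, len 4
[4, 5, 5, 9] 3 distinct, len 4
[5, 5, 9, 2] 3 distinct, len 4
[9, 2, 4] 3 distinct, len 3
[2, 4, 1] 3 distinct, len 3
[4, 1, 7] 3 distinct, len 3
[4, 1, 7, 1] 3 distinct, len 4
[1, 7, 1, 9] 3 distinct, len 4
[1, 7, 1, 9, 9] 3 distinct, len 5
Longest length with ≤3 distinct: 6.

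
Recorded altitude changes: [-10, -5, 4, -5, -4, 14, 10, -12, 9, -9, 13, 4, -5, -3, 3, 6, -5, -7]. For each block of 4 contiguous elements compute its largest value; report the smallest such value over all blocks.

4

-10 -5 4 -5 → max 4
-5 4 -5 -4 → max 4
4 -5 -4 14 → max 14
-5 -4 14 10 → max 14
-4 14 10 -12 → max 14
14 10 -12 9 → max 14
10 -12 9 -9 → max 10
-12 9 -9 13 → max 13
9 -9 13 4 → max 13
-9 13 4 -5 → max 13
13 4 -5 -3 → max 13
4 -5 -3 3 → max 4
-5 -3 3 6 → max 6
-3 3 6 -5 → max 6
3 6 -5 -7 → max 6
Smallest of these is 4.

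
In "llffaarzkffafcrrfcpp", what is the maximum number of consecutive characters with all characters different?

5

add l: [l] len 1
add l (repeat l, move left end past it): [l] len 1
add f: [l, f] len 2
add f (repeat f, move left end past it): [f] len 1
add a: [f, a] len 2
add a (repeat a, move left end past it): [a] len 1
add r: [a, r] len 2
add z: [a, r, z] len 3
add k: [a, r, z, k] len 4
add f: [a, r, z, k, f] len 5
add f (repeat f, move left end past it): [f] len 1
add a: [f, a] len 2
add f (repeat f, move left end past it): [a, f] len 2
add c: [a, f, c] len 3
add r: [a, f, c, r] len 4
add r (repeat r, move left end past it): [r] len 1
add f: [r, f] len 2
add c: [r, f, c] len 3
add p: [r, f, c, p] len 4
add p (repeat p, move left end past it): [p] len 1
Longest all-distinct length: 5.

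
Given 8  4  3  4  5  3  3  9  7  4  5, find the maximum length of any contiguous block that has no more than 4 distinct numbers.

7

Extend right; when distinct count exceeds 4, shrink from the left:
[8] 1 distinct, len 1
[8, 4] 2 distinct, len 2
[8, 4, 3] 3 distinct, len 3
[8, 4, 3, 4] 3 distinct, len 4
[8, 4, 3, 4, 5] 4 distinct, len 5
[8, 4, 3, 4, 5, 3] 4 distinct, len 6
[8, 4, 3, 4, 5, 3, 3] 4 distinct, len 7
[4, 3, 4, 5, 3, 3, 9] 4 distinct, len 7
[5, 3, 3, 9, 7] 4 distinct, len 5
[3, 3, 9, 7, 4] 4 distinct, len 5
[9, 7, 4, 5] 4 distinct, len 4
Longest length with ≤4 distinct: 7.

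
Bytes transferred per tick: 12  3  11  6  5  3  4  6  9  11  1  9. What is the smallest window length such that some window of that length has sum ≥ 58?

add 12: running sum 12 < 58
add 3: running sum 15 < 58
add 11: running sum 26 < 58
add 6: running sum 32 < 58
add 5: running sum 37 < 58
add 3: running sum 40 < 58
add 4: running sum 44 < 58
add 6: running sum 50 < 58
end 8: [12, 3, 11, 6, 5, 3, 4, 6, 9] sum 59, len 9
end 9: [3, 11, 6, 5, 3, 4, 6, 9, 11] sum 58, len 9
end 10: [3, 11, 6, 5, 3, 4, 6, 9, 11, 1] sum 59, len 10
end 11: [11, 6, 5, 3, 4, 6, 9, 11, 1, 9] sum 65, len 10
Shortest qualifying length: 9.

9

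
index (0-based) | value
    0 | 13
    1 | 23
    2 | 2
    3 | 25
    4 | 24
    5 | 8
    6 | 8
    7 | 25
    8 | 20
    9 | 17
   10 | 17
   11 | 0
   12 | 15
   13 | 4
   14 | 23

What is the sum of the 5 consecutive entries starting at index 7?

Elements at indices 7..11: 25, 20, 17, 17, 0
sum(25, 20, 17, 17, 0) = 79

79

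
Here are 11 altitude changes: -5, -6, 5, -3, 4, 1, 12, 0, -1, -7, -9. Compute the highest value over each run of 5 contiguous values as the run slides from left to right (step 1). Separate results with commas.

5, 5, 12, 12, 12, 12, 12

-5 -6 5 -3 4 → max 5
-6 5 -3 4 1 → max 5
5 -3 4 1 12 → max 12
-3 4 1 12 0 → max 12
4 1 12 0 -1 → max 12
1 12 0 -1 -7 → max 12
12 0 -1 -7 -9 → max 12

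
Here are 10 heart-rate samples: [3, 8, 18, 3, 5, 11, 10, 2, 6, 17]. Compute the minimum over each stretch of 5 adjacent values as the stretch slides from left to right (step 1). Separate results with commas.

3, 3, 3, 2, 2, 2

Sliding a size-5 window across the 10 values:
3 8 18 3 5 → min 3
8 18 3 5 11 → min 3
18 3 5 11 10 → min 3
3 5 11 10 2 → min 2
5 11 10 2 6 → min 2
11 10 2 6 17 → min 2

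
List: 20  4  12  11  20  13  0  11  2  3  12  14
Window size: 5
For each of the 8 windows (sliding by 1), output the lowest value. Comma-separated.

4, 4, 0, 0, 0, 0, 0, 2

(20, 4, 12, 11, 20) → min 4
(4, 12, 11, 20, 13) → min 4
(12, 11, 20, 13, 0) → min 0
(11, 20, 13, 0, 11) → min 0
(20, 13, 0, 11, 2) → min 0
(13, 0, 11, 2, 3) → min 0
(0, 11, 2, 3, 12) → min 0
(11, 2, 3, 12, 14) → min 2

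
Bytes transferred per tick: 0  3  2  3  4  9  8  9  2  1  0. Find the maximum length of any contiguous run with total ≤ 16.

add 0: [0] sum 0, len 1
add 3: [0, 3] sum 3, len 2
add 2: [0, 3, 2] sum 5, len 3
add 3: [0, 3, 2, 3] sum 8, len 4
add 4: [0, 3, 2, 3, 4] sum 12, len 5
add 9: [3, 4, 9] sum 16, len 3
add 8: [8] sum 8, len 1
add 9: [9] sum 9, len 1
add 2: [9, 2] sum 11, len 2
add 1: [9, 2, 1] sum 12, len 3
add 0: [9, 2, 1, 0] sum 12, len 4
Longest length seen: 5.

5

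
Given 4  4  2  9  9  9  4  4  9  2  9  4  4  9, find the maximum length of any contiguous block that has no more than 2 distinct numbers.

6

Extend right; when distinct count exceeds 2, shrink from the left:
[4] 1 distinct, len 1
[4, 4] 1 distinct, len 2
[4, 4, 2] 2 distinct, len 3
[2, 9] 2 distinct, len 2
[2, 9, 9] 2 distinct, len 3
[2, 9, 9, 9] 2 distinct, len 4
[9, 9, 9, 4] 2 distinct, len 4
[9, 9, 9, 4, 4] 2 distinct, len 5
[9, 9, 9, 4, 4, 9] 2 distinct, len 6
[9, 2] 2 distinct, len 2
[9, 2, 9] 2 distinct, len 3
[9, 4] 2 distinct, len 2
[9, 4, 4] 2 distinct, len 3
[9, 4, 4, 9] 2 distinct, len 4
Longest length with ≤2 distinct: 6.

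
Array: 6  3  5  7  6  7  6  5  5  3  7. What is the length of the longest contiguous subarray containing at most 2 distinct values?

[6] 1 distinct, len 1
[6, 3] 2 distinct, len 2
[3, 5] 2 distinct, len 2
[5, 7] 2 distinct, len 2
[7, 6] 2 distinct, len 2
[7, 6, 7] 2 distinct, len 3
[7, 6, 7, 6] 2 distinct, len 4
[6, 5] 2 distinct, len 2
[6, 5, 5] 2 distinct, len 3
[5, 5, 3] 2 distinct, len 3
[3, 7] 2 distinct, len 2
Longest length with ≤2 distinct: 4.

4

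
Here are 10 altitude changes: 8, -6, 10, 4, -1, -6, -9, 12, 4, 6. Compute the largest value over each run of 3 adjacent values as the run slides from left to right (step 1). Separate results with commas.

(8, -6, 10) → max 10
(-6, 10, 4) → max 10
(10, 4, -1) → max 10
(4, -1, -6) → max 4
(-1, -6, -9) → max -1
(-6, -9, 12) → max 12
(-9, 12, 4) → max 12
(12, 4, 6) → max 12

10, 10, 10, 4, -1, 12, 12, 12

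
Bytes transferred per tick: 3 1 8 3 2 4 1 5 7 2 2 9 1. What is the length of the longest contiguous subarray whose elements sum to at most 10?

4

[3] sum 3 len 1
[3, 1] sum 4 len 2
[1, 8] sum 9 len 2
[3] sum 3 len 1
[3, 2] sum 5 len 2
[3, 2, 4] sum 9 len 3
[3, 2, 4, 1] sum 10 len 4
[4, 1, 5] sum 10 len 3
[7] sum 7 len 1
[7, 2] sum 9 len 2
[2, 2] sum 4 len 2
[9] sum 9 len 1
[9, 1] sum 10 len 2
Longest length seen: 4.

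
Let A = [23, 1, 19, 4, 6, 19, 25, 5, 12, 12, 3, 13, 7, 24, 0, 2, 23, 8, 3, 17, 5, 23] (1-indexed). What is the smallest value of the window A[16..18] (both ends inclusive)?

2

Elements at indices 16..18: 2, 23, 8
min(2, 23, 8) = 2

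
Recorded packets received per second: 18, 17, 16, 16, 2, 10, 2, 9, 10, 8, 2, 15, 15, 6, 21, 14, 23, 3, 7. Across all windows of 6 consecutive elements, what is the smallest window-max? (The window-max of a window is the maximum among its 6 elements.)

(18, 17, 16, 16, 2, 10) → max 18
(17, 16, 16, 2, 10, 2) → max 17
(16, 16, 2, 10, 2, 9) → max 16
(16, 2, 10, 2, 9, 10) → max 16
(2, 10, 2, 9, 10, 8) → max 10
(10, 2, 9, 10, 8, 2) → max 10
(2, 9, 10, 8, 2, 15) → max 15
(9, 10, 8, 2, 15, 15) → max 15
(10, 8, 2, 15, 15, 6) → max 15
(8, 2, 15, 15, 6, 21) → max 21
(2, 15, 15, 6, 21, 14) → max 21
(15, 15, 6, 21, 14, 23) → max 23
(15, 6, 21, 14, 23, 3) → max 23
(6, 21, 14, 23, 3, 7) → max 23
Smallest of these is 10.

10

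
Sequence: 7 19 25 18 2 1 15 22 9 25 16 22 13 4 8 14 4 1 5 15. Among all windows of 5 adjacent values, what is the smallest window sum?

31

7 19 25 18 2 → sum 71
19 25 18 2 1 → sum 65
25 18 2 1 15 → sum 61
18 2 1 15 22 → sum 58
2 1 15 22 9 → sum 49
1 15 22 9 25 → sum 72
15 22 9 25 16 → sum 87
22 9 25 16 22 → sum 94
9 25 16 22 13 → sum 85
25 16 22 13 4 → sum 80
16 22 13 4 8 → sum 63
22 13 4 8 14 → sum 61
13 4 8 14 4 → sum 43
4 8 14 4 1 → sum 31
8 14 4 1 5 → sum 32
14 4 1 5 15 → sum 39
Smallest of these is 31.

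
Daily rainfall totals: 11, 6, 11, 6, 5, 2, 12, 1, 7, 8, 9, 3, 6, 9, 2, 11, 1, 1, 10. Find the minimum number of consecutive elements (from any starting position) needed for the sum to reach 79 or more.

12

add 11: running sum 11 < 79
add 6: running sum 17 < 79
add 11: running sum 28 < 79
add 6: running sum 34 < 79
add 5: running sum 39 < 79
add 2: running sum 41 < 79
add 12: running sum 53 < 79
add 1: running sum 54 < 79
add 7: running sum 61 < 79
add 8: running sum 69 < 79
add 9: running sum 78 < 79
add 3: shortest ending here [11, 6, 11, 6, 5, 2, 12, 1, 7, 8, 9, 3] sum 81, len 12
add 6: shortest ending here [11, 6, 11, 6, 5, 2, 12, 1, 7, 8, 9, 3, 6] sum 87, len 13
add 9: shortest ending here [11, 6, 5, 2, 12, 1, 7, 8, 9, 3, 6, 9] sum 79, len 12
add 2: shortest ending here [11, 6, 5, 2, 12, 1, 7, 8, 9, 3, 6, 9, 2] sum 81, len 13
add 11: shortest ending here [6, 5, 2, 12, 1, 7, 8, 9, 3, 6, 9, 2, 11] sum 81, len 13
add 1: shortest ending here [6, 5, 2, 12, 1, 7, 8, 9, 3, 6, 9, 2, 11, 1] sum 82, len 14
add 1: shortest ending here [6, 5, 2, 12, 1, 7, 8, 9, 3, 6, 9, 2, 11, 1, 1] sum 83, len 15
add 10: shortest ending here [12, 1, 7, 8, 9, 3, 6, 9, 2, 11, 1, 1, 10] sum 80, len 13
Shortest qualifying length: 12.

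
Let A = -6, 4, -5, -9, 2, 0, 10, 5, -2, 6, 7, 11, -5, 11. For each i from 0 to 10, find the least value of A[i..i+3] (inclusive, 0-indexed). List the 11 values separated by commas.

-9, -9, -9, -9, 0, -2, -2, -2, -2, -5, -5

Sliding a size-4 window across the 14 values:
-6 4 -5 -9 → min -9
4 -5 -9 2 → min -9
-5 -9 2 0 → min -9
-9 2 0 10 → min -9
2 0 10 5 → min 0
0 10 5 -2 → min -2
10 5 -2 6 → min -2
5 -2 6 7 → min -2
-2 6 7 11 → min -2
6 7 11 -5 → min -5
7 11 -5 11 → min -5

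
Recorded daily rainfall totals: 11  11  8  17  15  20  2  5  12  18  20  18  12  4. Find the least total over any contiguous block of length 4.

Each size-4 window and its sum:
(11, 11, 8, 17) → sum 47
(11, 8, 17, 15) → sum 51
(8, 17, 15, 20) → sum 60
(17, 15, 20, 2) → sum 54
(15, 20, 2, 5) → sum 42
(20, 2, 5, 12) → sum 39
(2, 5, 12, 18) → sum 37
(5, 12, 18, 20) → sum 55
(12, 18, 20, 18) → sum 68
(18, 20, 18, 12) → sum 68
(20, 18, 12, 4) → sum 54
Least of these is 37.

37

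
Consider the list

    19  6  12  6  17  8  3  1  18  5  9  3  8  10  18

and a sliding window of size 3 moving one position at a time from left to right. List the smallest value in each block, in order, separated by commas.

6, 6, 6, 6, 3, 1, 1, 1, 5, 3, 3, 3, 8

[19, 6, 12] → min 6
[6, 12, 6] → min 6
[12, 6, 17] → min 6
[6, 17, 8] → min 6
[17, 8, 3] → min 3
[8, 3, 1] → min 1
[3, 1, 18] → min 1
[1, 18, 5] → min 1
[18, 5, 9] → min 5
[5, 9, 3] → min 3
[9, 3, 8] → min 3
[3, 8, 10] → min 3
[8, 10, 18] → min 8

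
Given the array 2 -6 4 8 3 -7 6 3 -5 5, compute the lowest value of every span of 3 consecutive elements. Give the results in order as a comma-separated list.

-6, -6, 3, -7, -7, -7, -5, -5

(2, -6, 4) → min -6
(-6, 4, 8) → min -6
(4, 8, 3) → min 3
(8, 3, -7) → min -7
(3, -7, 6) → min -7
(-7, 6, 3) → min -7
(6, 3, -5) → min -5
(3, -5, 5) → min -5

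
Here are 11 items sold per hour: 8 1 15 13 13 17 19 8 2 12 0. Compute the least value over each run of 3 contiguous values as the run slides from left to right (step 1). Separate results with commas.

(8, 1, 15) → min 1
(1, 15, 13) → min 1
(15, 13, 13) → min 13
(13, 13, 17) → min 13
(13, 17, 19) → min 13
(17, 19, 8) → min 8
(19, 8, 2) → min 2
(8, 2, 12) → min 2
(2, 12, 0) → min 0

1, 1, 13, 13, 13, 8, 2, 2, 0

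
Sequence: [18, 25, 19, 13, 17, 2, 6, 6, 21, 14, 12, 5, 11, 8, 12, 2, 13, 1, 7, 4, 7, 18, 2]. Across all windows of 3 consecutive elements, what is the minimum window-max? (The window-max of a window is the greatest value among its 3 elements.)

18 25 19 → max 25
25 19 13 → max 25
19 13 17 → max 19
13 17 2 → max 17
17 2 6 → max 17
2 6 6 → max 6
6 6 21 → max 21
6 21 14 → max 21
21 14 12 → max 21
14 12 5 → max 14
12 5 11 → max 12
5 11 8 → max 11
11 8 12 → max 12
8 12 2 → max 12
12 2 13 → max 13
2 13 1 → max 13
13 1 7 → max 13
1 7 4 → max 7
7 4 7 → max 7
4 7 18 → max 18
7 18 2 → max 18
Minimum of these is 6.

6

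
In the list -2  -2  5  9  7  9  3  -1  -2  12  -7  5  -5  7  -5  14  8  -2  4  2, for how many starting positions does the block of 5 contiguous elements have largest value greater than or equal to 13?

5

-2 -2 5 9 7 → max 9
-2 5 9 7 9 → max 9
5 9 7 9 3 → max 9
9 7 9 3 -1 → max 9
7 9 3 -1 -2 → max 9
9 3 -1 -2 12 → max 12
3 -1 -2 12 -7 → max 12
-1 -2 12 -7 5 → max 12
-2 12 -7 5 -5 → max 12
12 -7 5 -5 7 → max 12
-7 5 -5 7 -5 → max 7
5 -5 7 -5 14 → max 14  ≥ 13 ✓
-5 7 -5 14 8 → max 14  ≥ 13 ✓
7 -5 14 8 -2 → max 14  ≥ 13 ✓
-5 14 8 -2 4 → max 14  ≥ 13 ✓
14 8 -2 4 2 → max 14  ≥ 13 ✓
5 windows satisfy the condition.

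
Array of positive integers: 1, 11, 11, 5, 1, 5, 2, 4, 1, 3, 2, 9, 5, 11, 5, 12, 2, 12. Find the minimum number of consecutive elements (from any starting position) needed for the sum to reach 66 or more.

11

add 1: running sum 1 < 66
add 11: running sum 12 < 66
add 11: running sum 23 < 66
add 5: running sum 28 < 66
add 1: running sum 29 < 66
add 5: running sum 34 < 66
add 2: running sum 36 < 66
add 4: running sum 40 < 66
add 1: running sum 41 < 66
add 3: running sum 44 < 66
add 2: running sum 46 < 66
add 9: running sum 55 < 66
add 5: running sum 60 < 66
end 13: [11, 11, 5, 1, 5, 2, 4, 1, 3, 2, 9, 5, 11] sum 70, len 13
end 14: [11, 11, 5, 1, 5, 2, 4, 1, 3, 2, 9, 5, 11, 5] sum 75, len 14
end 15: [11, 5, 1, 5, 2, 4, 1, 3, 2, 9, 5, 11, 5, 12] sum 76, len 14
end 16: [5, 1, 5, 2, 4, 1, 3, 2, 9, 5, 11, 5, 12, 2] sum 67, len 14
end 17: [4, 1, 3, 2, 9, 5, 11, 5, 12, 2, 12] sum 66, len 11
Shortest qualifying length: 11.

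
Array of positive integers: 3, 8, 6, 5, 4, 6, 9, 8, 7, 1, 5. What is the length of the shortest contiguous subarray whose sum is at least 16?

add 3: running sum 3 < 16
add 8: running sum 11 < 16
add 6: shortest ending here [3, 8, 6] sum 17, len 3
add 5: shortest ending here [8, 6, 5] sum 19, len 3
add 4: shortest ending here [8, 6, 5, 4] sum 23, len 4
add 6: shortest ending here [6, 5, 4, 6] sum 21, len 4
add 9: shortest ending here [4, 6, 9] sum 19, len 3
add 8: shortest ending here [9, 8] sum 17, len 2
add 7: shortest ending here [9, 8, 7] sum 24, len 3
add 1: shortest ending here [8, 7, 1] sum 16, len 3
add 5: shortest ending here [8, 7, 1, 5] sum 21, len 4
Shortest qualifying length: 2.

2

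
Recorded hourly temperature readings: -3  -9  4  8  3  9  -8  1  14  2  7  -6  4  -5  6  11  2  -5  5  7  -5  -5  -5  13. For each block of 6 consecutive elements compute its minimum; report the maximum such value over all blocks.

-5

-3 -9 4 8 3 9 → min -9
-9 4 8 3 9 -8 → min -9
4 8 3 9 -8 1 → min -8
8 3 9 -8 1 14 → min -8
3 9 -8 1 14 2 → min -8
9 -8 1 14 2 7 → min -8
-8 1 14 2 7 -6 → min -8
1 14 2 7 -6 4 → min -6
14 2 7 -6 4 -5 → min -6
2 7 -6 4 -5 6 → min -6
7 -6 4 -5 6 11 → min -6
-6 4 -5 6 11 2 → min -6
4 -5 6 11 2 -5 → min -5
-5 6 11 2 -5 5 → min -5
6 11 2 -5 5 7 → min -5
11 2 -5 5 7 -5 → min -5
2 -5 5 7 -5 -5 → min -5
-5 5 7 -5 -5 -5 → min -5
5 7 -5 -5 -5 13 → min -5
Maximum of these is -5.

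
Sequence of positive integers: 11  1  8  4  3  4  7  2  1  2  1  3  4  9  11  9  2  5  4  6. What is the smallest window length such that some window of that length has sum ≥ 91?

Extend right; whenever the sum reaches 91, record the length and shrink from the left:
add 11: running sum 11 < 91
add 1: running sum 12 < 91
add 8: running sum 20 < 91
add 4: running sum 24 < 91
add 3: running sum 27 < 91
add 4: running sum 31 < 91
add 7: running sum 38 < 91
add 2: running sum 40 < 91
add 1: running sum 41 < 91
add 2: running sum 43 < 91
add 1: running sum 44 < 91
add 3: running sum 47 < 91
add 4: running sum 51 < 91
add 9: running sum 60 < 91
add 11: running sum 71 < 91
add 9: running sum 80 < 91
add 2: running sum 82 < 91
add 5: running sum 87 < 91
end 18: [11, 1, 8, 4, 3, 4, 7, 2, 1, 2, 1, 3, 4, 9, 11, 9, 2, 5, 4] sum 91, len 19
end 19: [11, 1, 8, 4, 3, 4, 7, 2, 1, 2, 1, 3, 4, 9, 11, 9, 2, 5, 4, 6] sum 97, len 20
Shortest qualifying length: 19.

19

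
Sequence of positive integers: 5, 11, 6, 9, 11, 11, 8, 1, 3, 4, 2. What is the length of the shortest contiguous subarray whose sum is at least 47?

add 5: running sum 5 < 47
add 11: running sum 16 < 47
add 6: running sum 22 < 47
add 9: running sum 31 < 47
add 11: running sum 42 < 47
add 11: shortest ending here [11, 6, 9, 11, 11] sum 48, len 5
add 8: shortest ending here [11, 6, 9, 11, 11, 8] sum 56, len 6
add 1: shortest ending here [11, 6, 9, 11, 11, 8, 1] sum 57, len 7
add 3: shortest ending here [6, 9, 11, 11, 8, 1, 3] sum 49, len 7
add 4: shortest ending here [9, 11, 11, 8, 1, 3, 4] sum 47, len 7
add 2: shortest ending here [9, 11, 11, 8, 1, 3, 4, 2] sum 49, len 8
Shortest qualifying length: 5.

5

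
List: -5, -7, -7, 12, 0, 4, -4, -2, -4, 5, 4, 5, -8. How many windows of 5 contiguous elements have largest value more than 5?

4

[-5, -7, -7, 12, 0] → max 12  > 5 ✓
[-7, -7, 12, 0, 4] → max 12  > 5 ✓
[-7, 12, 0, 4, -4] → max 12  > 5 ✓
[12, 0, 4, -4, -2] → max 12  > 5 ✓
[0, 4, -4, -2, -4] → max 4
[4, -4, -2, -4, 5] → max 5
[-4, -2, -4, 5, 4] → max 5
[-2, -4, 5, 4, 5] → max 5
[-4, 5, 4, 5, -8] → max 5
4 windows satisfy the condition.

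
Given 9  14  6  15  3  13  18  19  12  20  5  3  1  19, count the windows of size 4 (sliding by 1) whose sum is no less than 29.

10

(9, 14, 6, 15) → sum 44  ≥ 29 ✓
(14, 6, 15, 3) → sum 38  ≥ 29 ✓
(6, 15, 3, 13) → sum 37  ≥ 29 ✓
(15, 3, 13, 18) → sum 49  ≥ 29 ✓
(3, 13, 18, 19) → sum 53  ≥ 29 ✓
(13, 18, 19, 12) → sum 62  ≥ 29 ✓
(18, 19, 12, 20) → sum 69  ≥ 29 ✓
(19, 12, 20, 5) → sum 56  ≥ 29 ✓
(12, 20, 5, 3) → sum 40  ≥ 29 ✓
(20, 5, 3, 1) → sum 29  ≥ 29 ✓
(5, 3, 1, 19) → sum 28
10 windows satisfy the condition.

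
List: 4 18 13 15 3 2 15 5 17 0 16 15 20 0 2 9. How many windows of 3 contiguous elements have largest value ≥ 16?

(4, 18, 13) → max 18  ≥ 16 ✓
(18, 13, 15) → max 18  ≥ 16 ✓
(13, 15, 3) → max 15
(15, 3, 2) → max 15
(3, 2, 15) → max 15
(2, 15, 5) → max 15
(15, 5, 17) → max 17  ≥ 16 ✓
(5, 17, 0) → max 17  ≥ 16 ✓
(17, 0, 16) → max 17  ≥ 16 ✓
(0, 16, 15) → max 16  ≥ 16 ✓
(16, 15, 20) → max 20  ≥ 16 ✓
(15, 20, 0) → max 20  ≥ 16 ✓
(20, 0, 2) → max 20  ≥ 16 ✓
(0, 2, 9) → max 9
9 windows satisfy the condition.

9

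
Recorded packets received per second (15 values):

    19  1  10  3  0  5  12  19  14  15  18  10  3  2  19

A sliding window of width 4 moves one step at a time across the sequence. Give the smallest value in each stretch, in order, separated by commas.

1, 0, 0, 0, 0, 5, 12, 14, 10, 3, 2, 2

[19, 1, 10, 3] → min 1
[1, 10, 3, 0] → min 0
[10, 3, 0, 5] → min 0
[3, 0, 5, 12] → min 0
[0, 5, 12, 19] → min 0
[5, 12, 19, 14] → min 5
[12, 19, 14, 15] → min 12
[19, 14, 15, 18] → min 14
[14, 15, 18, 10] → min 10
[15, 18, 10, 3] → min 3
[18, 10, 3, 2] → min 2
[10, 3, 2, 19] → min 2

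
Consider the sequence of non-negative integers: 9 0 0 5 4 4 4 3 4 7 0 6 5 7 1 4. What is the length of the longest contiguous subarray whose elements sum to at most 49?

13

[9] sum 9 len 1
[9, 0] sum 9 len 2
[9, 0, 0] sum 9 len 3
[9, 0, 0, 5] sum 14 len 4
[9, 0, 0, 5, 4] sum 18 len 5
[9, 0, 0, 5, 4, 4] sum 22 len 6
[9, 0, 0, 5, 4, 4, 4] sum 26 len 7
[9, 0, 0, 5, 4, 4, 4, 3] sum 29 len 8
[9, 0, 0, 5, 4, 4, 4, 3, 4] sum 33 len 9
[9, 0, 0, 5, 4, 4, 4, 3, 4, 7] sum 40 len 10
[9, 0, 0, 5, 4, 4, 4, 3, 4, 7, 0] sum 40 len 11
[9, 0, 0, 5, 4, 4, 4, 3, 4, 7, 0, 6] sum 46 len 12
[0, 0, 5, 4, 4, 4, 3, 4, 7, 0, 6, 5] sum 42 len 12
[0, 0, 5, 4, 4, 4, 3, 4, 7, 0, 6, 5, 7] sum 49 len 13
[4, 4, 4, 3, 4, 7, 0, 6, 5, 7, 1] sum 45 len 11
[4, 4, 4, 3, 4, 7, 0, 6, 5, 7, 1, 4] sum 49 len 12
Longest length seen: 13.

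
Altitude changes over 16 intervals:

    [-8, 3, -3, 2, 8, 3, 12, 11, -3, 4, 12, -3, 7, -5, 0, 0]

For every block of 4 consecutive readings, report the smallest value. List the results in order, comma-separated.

-8, -3, -3, 2, 3, -3, -3, -3, -3, -3, -5, -5, -5

(-8, 3, -3, 2) → min -8
(3, -3, 2, 8) → min -3
(-3, 2, 8, 3) → min -3
(2, 8, 3, 12) → min 2
(8, 3, 12, 11) → min 3
(3, 12, 11, -3) → min -3
(12, 11, -3, 4) → min -3
(11, -3, 4, 12) → min -3
(-3, 4, 12, -3) → min -3
(4, 12, -3, 7) → min -3
(12, -3, 7, -5) → min -5
(-3, 7, -5, 0) → min -5
(7, -5, 0, 0) → min -5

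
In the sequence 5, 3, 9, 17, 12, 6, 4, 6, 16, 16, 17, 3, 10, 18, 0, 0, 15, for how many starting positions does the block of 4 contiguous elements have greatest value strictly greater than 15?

(5, 3, 9, 17) → max 17  > 15 ✓
(3, 9, 17, 12) → max 17  > 15 ✓
(9, 17, 12, 6) → max 17  > 15 ✓
(17, 12, 6, 4) → max 17  > 15 ✓
(12, 6, 4, 6) → max 12
(6, 4, 6, 16) → max 16  > 15 ✓
(4, 6, 16, 16) → max 16  > 15 ✓
(6, 16, 16, 17) → max 17  > 15 ✓
(16, 16, 17, 3) → max 17  > 15 ✓
(16, 17, 3, 10) → max 17  > 15 ✓
(17, 3, 10, 18) → max 18  > 15 ✓
(3, 10, 18, 0) → max 18  > 15 ✓
(10, 18, 0, 0) → max 18  > 15 ✓
(18, 0, 0, 15) → max 18  > 15 ✓
13 windows satisfy the condition.

13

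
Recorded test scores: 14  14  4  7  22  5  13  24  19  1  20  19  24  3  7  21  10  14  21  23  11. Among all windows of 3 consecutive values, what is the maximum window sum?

63

[14, 14, 4] → sum 32
[14, 4, 7] → sum 25
[4, 7, 22] → sum 33
[7, 22, 5] → sum 34
[22, 5, 13] → sum 40
[5, 13, 24] → sum 42
[13, 24, 19] → sum 56
[24, 19, 1] → sum 44
[19, 1, 20] → sum 40
[1, 20, 19] → sum 40
[20, 19, 24] → sum 63
[19, 24, 3] → sum 46
[24, 3, 7] → sum 34
[3, 7, 21] → sum 31
[7, 21, 10] → sum 38
[21, 10, 14] → sum 45
[10, 14, 21] → sum 45
[14, 21, 23] → sum 58
[21, 23, 11] → sum 55
Maximum of these is 63.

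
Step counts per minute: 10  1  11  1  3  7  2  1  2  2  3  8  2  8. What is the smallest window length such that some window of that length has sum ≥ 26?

5

add 10: running sum 10 < 26
add 1: running sum 11 < 26
add 11: running sum 22 < 26
add 1: running sum 23 < 26
end 4: [10, 1, 11, 1, 3] sum 26, len 5
end 5: [10, 1, 11, 1, 3, 7] sum 33, len 6
end 6: [10, 1, 11, 1, 3, 7, 2] sum 35, len 7
end 7: [1, 11, 1, 3, 7, 2, 1] sum 26, len 7
end 8: [11, 1, 3, 7, 2, 1, 2] sum 27, len 7
end 9: [11, 1, 3, 7, 2, 1, 2, 2] sum 29, len 8
end 10: [11, 1, 3, 7, 2, 1, 2, 2, 3] sum 32, len 9
end 11: [3, 7, 2, 1, 2, 2, 3, 8] sum 28, len 8
end 12: [7, 2, 1, 2, 2, 3, 8, 2] sum 27, len 8
end 13: [1, 2, 2, 3, 8, 2, 8] sum 26, len 7
Shortest qualifying length: 5.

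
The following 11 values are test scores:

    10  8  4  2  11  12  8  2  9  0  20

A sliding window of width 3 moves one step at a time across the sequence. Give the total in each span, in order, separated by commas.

22, 14, 17, 25, 31, 22, 19, 11, 29

[10, 8, 4] → sum 22
[8, 4, 2] → sum 14
[4, 2, 11] → sum 17
[2, 11, 12] → sum 25
[11, 12, 8] → sum 31
[12, 8, 2] → sum 22
[8, 2, 9] → sum 19
[2, 9, 0] → sum 11
[9, 0, 20] → sum 29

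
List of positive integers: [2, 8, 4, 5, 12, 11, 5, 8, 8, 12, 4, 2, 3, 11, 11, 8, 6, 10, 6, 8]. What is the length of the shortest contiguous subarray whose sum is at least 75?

Extend right; whenever the sum reaches 75, record the length and shrink from the left:
add 2: running sum 2 < 75
add 8: running sum 10 < 75
add 4: running sum 14 < 75
add 5: running sum 19 < 75
add 12: running sum 31 < 75
add 11: running sum 42 < 75
add 5: running sum 47 < 75
add 8: running sum 55 < 75
add 8: running sum 63 < 75
add 12: shortest ending here [2, 8, 4, 5, 12, 11, 5, 8, 8, 12] sum 75, len 10
add 4: shortest ending here [8, 4, 5, 12, 11, 5, 8, 8, 12, 4] sum 77, len 10
add 2: shortest ending here [8, 4, 5, 12, 11, 5, 8, 8, 12, 4, 2] sum 79, len 11
add 3: shortest ending here [8, 4, 5, 12, 11, 5, 8, 8, 12, 4, 2, 3] sum 82, len 12
add 11: shortest ending here [12, 11, 5, 8, 8, 12, 4, 2, 3, 11] sum 76, len 10
add 11: shortest ending here [11, 5, 8, 8, 12, 4, 2, 3, 11, 11] sum 75, len 10
add 8: shortest ending here [11, 5, 8, 8, 12, 4, 2, 3, 11, 11, 8] sum 83, len 11
add 6: shortest ending here [5, 8, 8, 12, 4, 2, 3, 11, 11, 8, 6] sum 78, len 11
add 10: shortest ending here [8, 12, 4, 2, 3, 11, 11, 8, 6, 10] sum 75, len 10
add 6: shortest ending here [8, 12, 4, 2, 3, 11, 11, 8, 6, 10, 6] sum 81, len 11
add 8: shortest ending here [12, 4, 2, 3, 11, 11, 8, 6, 10, 6, 8] sum 81, len 11
Shortest qualifying length: 10.

10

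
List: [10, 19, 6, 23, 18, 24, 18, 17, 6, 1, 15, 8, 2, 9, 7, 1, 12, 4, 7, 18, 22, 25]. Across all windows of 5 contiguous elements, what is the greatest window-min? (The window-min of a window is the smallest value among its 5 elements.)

17

[10, 19, 6, 23, 18] → min 6
[19, 6, 23, 18, 24] → min 6
[6, 23, 18, 24, 18] → min 6
[23, 18, 24, 18, 17] → min 17
[18, 24, 18, 17, 6] → min 6
[24, 18, 17, 6, 1] → min 1
[18, 17, 6, 1, 15] → min 1
[17, 6, 1, 15, 8] → min 1
[6, 1, 15, 8, 2] → min 1
[1, 15, 8, 2, 9] → min 1
[15, 8, 2, 9, 7] → min 2
[8, 2, 9, 7, 1] → min 1
[2, 9, 7, 1, 12] → min 1
[9, 7, 1, 12, 4] → min 1
[7, 1, 12, 4, 7] → min 1
[1, 12, 4, 7, 18] → min 1
[12, 4, 7, 18, 22] → min 4
[4, 7, 18, 22, 25] → min 4
Greatest of these is 17.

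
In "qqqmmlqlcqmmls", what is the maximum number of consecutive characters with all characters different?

add q: [q] len 1
add q (repeat q, move left end past it): [q] len 1
add q (repeat q, move left end past it): [q] len 1
add m: [q, m] len 2
add m (repeat m, move left end past it): [m] len 1
add l: [m, l] len 2
add q: [m, l, q] len 3
add l (repeat l, move left end past it): [q, l] len 2
add c: [q, l, c] len 3
add q (repeat q, move left end past it): [l, c, q] len 3
add m: [l, c, q, m] len 4
add m (repeat m, move left end past it): [m] len 1
add l: [m, l] len 2
add s: [m, l, s] len 3
Longest all-distinct length: 4.

4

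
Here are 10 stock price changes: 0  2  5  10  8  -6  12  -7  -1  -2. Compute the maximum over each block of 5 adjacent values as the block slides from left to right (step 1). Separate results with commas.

10, 10, 12, 12, 12, 12

(0, 2, 5, 10, 8) → max 10
(2, 5, 10, 8, -6) → max 10
(5, 10, 8, -6, 12) → max 12
(10, 8, -6, 12, -7) → max 12
(8, -6, 12, -7, -1) → max 12
(-6, 12, -7, -1, -2) → max 12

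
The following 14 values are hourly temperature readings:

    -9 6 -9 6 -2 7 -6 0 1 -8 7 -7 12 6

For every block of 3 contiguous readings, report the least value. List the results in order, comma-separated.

(-9, 6, -9) → min -9
(6, -9, 6) → min -9
(-9, 6, -2) → min -9
(6, -2, 7) → min -2
(-2, 7, -6) → min -6
(7, -6, 0) → min -6
(-6, 0, 1) → min -6
(0, 1, -8) → min -8
(1, -8, 7) → min -8
(-8, 7, -7) → min -8
(7, -7, 12) → min -7
(-7, 12, 6) → min -7

-9, -9, -9, -2, -6, -6, -6, -8, -8, -8, -7, -7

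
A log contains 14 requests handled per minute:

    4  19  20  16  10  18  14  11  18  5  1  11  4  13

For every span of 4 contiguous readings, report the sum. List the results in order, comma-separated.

Sliding a size-4 window across the 14 values:
(4, 19, 20, 16) → sum 59
(19, 20, 16, 10) → sum 65
(20, 16, 10, 18) → sum 64
(16, 10, 18, 14) → sum 58
(10, 18, 14, 11) → sum 53
(18, 14, 11, 18) → sum 61
(14, 11, 18, 5) → sum 48
(11, 18, 5, 1) → sum 35
(18, 5, 1, 11) → sum 35
(5, 1, 11, 4) → sum 21
(1, 11, 4, 13) → sum 29

59, 65, 64, 58, 53, 61, 48, 35, 35, 21, 29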